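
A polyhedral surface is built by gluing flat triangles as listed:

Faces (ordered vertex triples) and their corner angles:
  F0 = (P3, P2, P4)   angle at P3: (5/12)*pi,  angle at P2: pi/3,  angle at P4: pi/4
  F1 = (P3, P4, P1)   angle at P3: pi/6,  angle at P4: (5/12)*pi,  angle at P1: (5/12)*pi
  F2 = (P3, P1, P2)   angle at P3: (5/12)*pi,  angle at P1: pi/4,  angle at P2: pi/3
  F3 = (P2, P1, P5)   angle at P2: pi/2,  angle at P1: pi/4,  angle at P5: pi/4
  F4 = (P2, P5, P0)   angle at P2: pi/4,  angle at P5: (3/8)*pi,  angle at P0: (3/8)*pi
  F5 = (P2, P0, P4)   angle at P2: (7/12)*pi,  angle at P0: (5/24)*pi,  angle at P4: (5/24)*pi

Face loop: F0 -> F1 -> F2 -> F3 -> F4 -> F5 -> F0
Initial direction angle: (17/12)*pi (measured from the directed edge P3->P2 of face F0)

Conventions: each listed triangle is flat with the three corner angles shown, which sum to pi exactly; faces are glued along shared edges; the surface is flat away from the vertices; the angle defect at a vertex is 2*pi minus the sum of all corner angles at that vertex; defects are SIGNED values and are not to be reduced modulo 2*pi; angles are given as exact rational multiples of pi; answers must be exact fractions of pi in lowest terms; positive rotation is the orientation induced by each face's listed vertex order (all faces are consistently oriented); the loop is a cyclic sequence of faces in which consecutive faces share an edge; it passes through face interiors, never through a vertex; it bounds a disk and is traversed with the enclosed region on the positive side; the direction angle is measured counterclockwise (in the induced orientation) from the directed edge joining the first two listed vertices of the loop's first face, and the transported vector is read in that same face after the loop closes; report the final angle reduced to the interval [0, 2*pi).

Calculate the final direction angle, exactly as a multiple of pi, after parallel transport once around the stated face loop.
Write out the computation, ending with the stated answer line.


enclosed vertex P2: corner angles sum to 2*pi, defect = 2*pi - 2*pi = 0
enclosed vertex P3: corner angles sum to pi, defect = 2*pi - pi = pi
summing the enclosed defects onto the initial angle, mod 2*pi in the induced orientation:
final angle = (17/12)*pi + pi = (5/12)*pi (mod 2*pi)

Answer: final direction angle = (5/12)*pi


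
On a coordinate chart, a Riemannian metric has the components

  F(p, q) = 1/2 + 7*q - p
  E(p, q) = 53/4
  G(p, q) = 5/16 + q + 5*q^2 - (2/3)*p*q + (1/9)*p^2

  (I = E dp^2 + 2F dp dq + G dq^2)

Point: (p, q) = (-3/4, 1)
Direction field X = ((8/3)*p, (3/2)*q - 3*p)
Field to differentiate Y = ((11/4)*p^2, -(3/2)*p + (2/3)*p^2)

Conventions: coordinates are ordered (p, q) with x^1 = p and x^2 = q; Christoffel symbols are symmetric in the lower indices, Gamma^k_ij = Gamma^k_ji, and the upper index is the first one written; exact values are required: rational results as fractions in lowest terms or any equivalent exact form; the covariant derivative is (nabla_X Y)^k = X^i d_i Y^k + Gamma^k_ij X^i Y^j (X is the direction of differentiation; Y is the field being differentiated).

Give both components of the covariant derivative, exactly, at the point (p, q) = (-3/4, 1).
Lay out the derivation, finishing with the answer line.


E = 53/4, F = 33/4, G = 55/8 at the point
E_p = 0, E_q = 0, F_p = -1, F_q = 7, G_p = -5/6, G_q = 23/2
EG - F^2 = 737/32;  g^inv = (32/737) * [[55/8, -33/4], [-33/4, 53/4]]
first-kind symbols [ij,l] = (1/2)(d_i g_jl + d_j g_il - d_l g_ij): [pp,p] = E_p/2 = 0, [pp,q] = F_p - E_q/2 = -1, [pq,p] = E_q/2 = 0, [pq,q] = G_p/2 = -5/12, [qq,p] = F_q - G_p/2 = 89/12, [qq,q] = G_q/2 = 23/4
Gamma^p_ij = (G*[ij,p] - F*[ij,q])/(EG - F^2), Gamma^q_ij = (E*[ij,q] - F*[ij,p])/(EG - F^2)
Gamma_ppp = 24/67, Gamma_ppq = 10/67, Gamma_pqq = 31/201, Gamma_qpp = -424/737, Gamma_qpq = -530/2211, Gamma_qqq = 480/737
X = (-2, 15/4), Y = (99/64, 3/2) at the point

Answer: (nabla_X Y)^p = 72273/8576, (nabla_X Y)^q = 921849/94336


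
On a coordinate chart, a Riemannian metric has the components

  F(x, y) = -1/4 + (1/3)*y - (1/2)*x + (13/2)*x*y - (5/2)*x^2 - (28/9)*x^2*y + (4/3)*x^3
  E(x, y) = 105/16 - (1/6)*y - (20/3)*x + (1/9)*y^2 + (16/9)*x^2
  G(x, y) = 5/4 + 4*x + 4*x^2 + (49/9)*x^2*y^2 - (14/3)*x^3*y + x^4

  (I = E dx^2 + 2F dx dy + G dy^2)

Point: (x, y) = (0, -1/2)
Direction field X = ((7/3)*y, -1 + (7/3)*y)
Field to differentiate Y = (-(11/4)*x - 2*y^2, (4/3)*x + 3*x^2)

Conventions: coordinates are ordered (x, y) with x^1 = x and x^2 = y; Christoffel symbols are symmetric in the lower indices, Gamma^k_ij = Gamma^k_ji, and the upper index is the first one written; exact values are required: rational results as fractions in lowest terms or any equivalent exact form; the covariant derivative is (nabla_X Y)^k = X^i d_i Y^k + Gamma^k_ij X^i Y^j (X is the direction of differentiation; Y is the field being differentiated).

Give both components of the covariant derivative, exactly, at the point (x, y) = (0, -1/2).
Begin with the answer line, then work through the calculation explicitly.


Answer: (nabla_X Y)^x = -97733/67752, (nabla_X Y)^y = -409877/254070

E = 961/144, F = -5/12, G = 5/4 at the point
E_x = -20/3, E_y = -5/18, F_x = -15/4, F_y = 1/3, G_x = 4, G_y = 0
EG - F^2 = 4705/576;  g^inv = (576/4705) * [[5/4, 5/12], [5/12, 961/144]]
first-kind symbols [ij,l] = (1/2)(d_i g_jl + d_j g_il - d_l g_ij): [xx,x] = E_x/2 = -10/3, [xx,y] = F_x - E_y/2 = -65/18, [xy,x] = E_y/2 = -5/36, [xy,y] = G_x/2 = 2, [yy,x] = F_y - G_x/2 = -5/3, [yy,y] = G_y/2 = 0
Gamma^x_ij = (G*[ij,x] - F*[ij,y])/(EG - F^2), Gamma^y_ij = (E*[ij,y] - F*[ij,x])/(EG - F^2)
Gamma_xxx = -1960/2823, Gamma_xxy = 76/941, Gamma_xyy = -240/941, Gamma_yxx = -26426/8469, Gamma_yxy = 22964/14115, Gamma_yyy = -80/941
X = (-7/6, -13/6), Y = (-1/2, 0) at the point


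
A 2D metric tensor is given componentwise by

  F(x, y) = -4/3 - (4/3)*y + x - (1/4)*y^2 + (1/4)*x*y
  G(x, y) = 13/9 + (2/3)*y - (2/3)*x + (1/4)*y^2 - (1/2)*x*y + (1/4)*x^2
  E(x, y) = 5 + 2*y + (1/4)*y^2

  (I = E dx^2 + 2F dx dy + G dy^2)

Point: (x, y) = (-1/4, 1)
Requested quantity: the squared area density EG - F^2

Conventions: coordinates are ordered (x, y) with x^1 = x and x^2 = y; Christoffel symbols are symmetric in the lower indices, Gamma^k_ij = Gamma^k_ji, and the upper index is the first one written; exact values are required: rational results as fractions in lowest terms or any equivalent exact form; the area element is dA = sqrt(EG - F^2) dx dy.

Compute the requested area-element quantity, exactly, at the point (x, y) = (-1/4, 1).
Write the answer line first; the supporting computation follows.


Answer: EG - F^2 = 5137/576

E = 29/4, F = -155/48, G = 1537/576; EG - F^2 = 5137/576


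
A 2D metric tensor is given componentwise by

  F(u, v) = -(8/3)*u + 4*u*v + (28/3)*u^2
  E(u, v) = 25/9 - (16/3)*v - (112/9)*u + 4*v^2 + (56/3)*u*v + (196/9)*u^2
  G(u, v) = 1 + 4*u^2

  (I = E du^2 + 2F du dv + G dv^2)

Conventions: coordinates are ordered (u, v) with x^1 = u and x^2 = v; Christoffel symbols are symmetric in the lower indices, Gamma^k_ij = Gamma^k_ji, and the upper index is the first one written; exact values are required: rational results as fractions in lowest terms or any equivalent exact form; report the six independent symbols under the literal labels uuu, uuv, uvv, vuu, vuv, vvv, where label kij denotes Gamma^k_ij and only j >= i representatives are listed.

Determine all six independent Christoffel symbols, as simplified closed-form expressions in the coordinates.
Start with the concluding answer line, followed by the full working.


Answer: Gamma_uuu = (196*u + 84*v - 56)/(232*u^2 + 168*u*v - 112*u + 36*v^2 - 48*v + 25), Gamma_uuv = (84*u + 36*v - 24)/(232*u^2 + 168*u*v - 112*u + 36*v^2 - 48*v + 25), Gamma_uvv = 0, Gamma_vuu = 84*u/(232*u^2 + 168*u*v - 112*u + 36*v^2 - 48*v + 25), Gamma_vuv = 36*u/(232*u^2 + 168*u*v - 112*u + 36*v^2 - 48*v + 25), Gamma_vvv = 0

E = 25/9 - (16/3)*v - (112/9)*u + 4*v^2 + (56/3)*u*v + (196/9)*u^2; F = -(8/3)*u + 4*u*v + (28/3)*u^2; G = 1 + 4*u^2
Gamma^k_ij = (1/2) g^{kl} (d_i g_jl + d_j g_il - d_l g_ij), with g^inv = (1/(EG-F^2)) [[G, -F], [-F, E]]
first partials: E_u = -112/9 + (56/3)*v + (392/9)*u, E_v = -16/3 + 8*v + (56/3)*u, F_u = -8/3 + 4*v + (56/3)*u, F_v = 4*u, G_u = 8*u, G_v = 0
D = EG - F^2 = 25/9 - (16/3)*v - (112/9)*u + 4*v^2 + (56/3)*u*v + (232/9)*u^2
expanded: Gamma^u_uu = (G E_u - 2F F_u + F E_v)/(2D), Gamma^u_uv = (G E_v - F G_u)/(2D), Gamma^u_vv = (2G F_v - G G_u - F G_v)/(2D), Gamma^v_uu = (2E F_u - E E_v - F E_u)/(2D), Gamma^v_uv = (E G_u - F E_v)/(2D), Gamma^v_vv = (E G_v - 2F F_v + F G_u)/(2D); substitute and cancel common factors


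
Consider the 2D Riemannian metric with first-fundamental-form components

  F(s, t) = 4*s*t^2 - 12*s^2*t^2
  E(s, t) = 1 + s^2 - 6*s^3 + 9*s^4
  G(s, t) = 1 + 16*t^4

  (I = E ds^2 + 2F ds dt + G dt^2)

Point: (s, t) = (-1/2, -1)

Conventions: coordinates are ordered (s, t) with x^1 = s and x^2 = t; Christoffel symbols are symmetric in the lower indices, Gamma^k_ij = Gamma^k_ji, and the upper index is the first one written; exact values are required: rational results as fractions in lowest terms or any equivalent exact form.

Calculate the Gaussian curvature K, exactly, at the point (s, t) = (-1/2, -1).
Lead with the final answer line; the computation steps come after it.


Answer: K = -8192/88209

E = 41/16, F = -5, G = 17, EG - F^2 = 297/16 at the point
E_s = -10, E_t = 0, F_s = 16, F_t = 10, G_s = 0, G_t = -64
E_tt = 0, F_st = -32, G_ss = 0
Evaluate Brioschi's two determinant matrices M1, M2 and divide by (EG - F^2)^2.
M1 = [[-E_tt/2 + F_st - G_ss/2, E_s/2, F_s - E_t/2], [F_t - G_s/2, E, F], [G_t/2, F, G]] = [[-32, -5, 16], [10, 41/16, -5], [-32, -5, 17]]; det M1 = -32
M2 = [[0, E_t/2, G_s/2], [E_t/2, E, F], [G_s/2, F, G]] = [[0, 0, 0], [0, 41/16, -5], [0, -5, 17]]; det M2 = 0
det M1 - det M2 = -32; K = -32 / (297/16)^2 = -8192/88209


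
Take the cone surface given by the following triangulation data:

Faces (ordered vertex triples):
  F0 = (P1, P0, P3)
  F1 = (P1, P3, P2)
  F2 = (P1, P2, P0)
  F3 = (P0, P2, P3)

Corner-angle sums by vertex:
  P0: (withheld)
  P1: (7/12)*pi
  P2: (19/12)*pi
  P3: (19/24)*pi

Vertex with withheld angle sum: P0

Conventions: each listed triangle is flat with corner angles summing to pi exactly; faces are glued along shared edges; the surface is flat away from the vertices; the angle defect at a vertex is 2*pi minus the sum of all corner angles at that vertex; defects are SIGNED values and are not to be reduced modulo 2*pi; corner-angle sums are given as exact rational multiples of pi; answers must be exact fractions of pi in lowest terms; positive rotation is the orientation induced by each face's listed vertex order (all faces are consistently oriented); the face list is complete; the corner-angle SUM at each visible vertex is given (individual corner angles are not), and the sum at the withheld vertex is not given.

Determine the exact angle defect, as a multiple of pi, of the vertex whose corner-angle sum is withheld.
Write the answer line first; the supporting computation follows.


Answer: defect(P0) = (23/24)*pi

V = 4, E = 6, F = 4; chi = V - E + F = 2
Gauss-Bonnet: total defect = 2*pi*chi = 4*pi; visible defects sum to (73/24)*pi


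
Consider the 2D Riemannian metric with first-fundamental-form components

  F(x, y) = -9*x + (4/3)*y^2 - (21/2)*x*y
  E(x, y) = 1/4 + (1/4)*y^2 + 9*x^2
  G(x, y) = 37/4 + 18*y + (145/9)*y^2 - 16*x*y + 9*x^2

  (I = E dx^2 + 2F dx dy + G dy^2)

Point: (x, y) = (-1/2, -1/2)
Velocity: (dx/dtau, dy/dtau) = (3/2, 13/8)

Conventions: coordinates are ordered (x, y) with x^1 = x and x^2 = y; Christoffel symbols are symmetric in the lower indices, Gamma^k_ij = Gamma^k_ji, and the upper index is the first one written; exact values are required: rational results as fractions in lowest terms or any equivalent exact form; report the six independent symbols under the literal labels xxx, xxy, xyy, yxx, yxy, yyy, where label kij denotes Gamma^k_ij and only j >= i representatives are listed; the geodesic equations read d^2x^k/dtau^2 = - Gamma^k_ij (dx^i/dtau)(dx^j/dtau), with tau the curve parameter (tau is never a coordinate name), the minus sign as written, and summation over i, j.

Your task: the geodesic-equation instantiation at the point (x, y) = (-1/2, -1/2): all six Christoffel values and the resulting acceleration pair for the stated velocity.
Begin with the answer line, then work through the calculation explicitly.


Answer: Gamma_xxx = -1941/922, Gamma_xxy = 227/461, Gamma_xyy = 212/1383, Gamma_yxx = 747/1844, Gamma_yxy = -579/922, Gamma_yyy = 840/461; accelerations (d^2x/dtau^2, d^2y/dtau^2) = (42739/22128, -1227/461)

E = 41/16, F = 53/24, G = 91/36 at the point
E_x = -9, E_y = -1/4, F_x = -15/4, F_y = 47/12, G_x = -1, G_y = 89/9
EG - F^2 = 461/288;  g^inv = (288/461) * [[91/36, -53/24], [-53/24, 41/16]]
first-kind symbols [ij,l] = (1/2)(d_i g_jl + d_j g_il - d_l g_ij): [xx,x] = E_x/2 = -9/2, [xx,y] = F_x - E_y/2 = -29/8, [xy,x] = E_y/2 = -1/8, [xy,y] = G_x/2 = -1/2, [yy,x] = F_y - G_x/2 = 53/12, [yy,y] = G_y/2 = 89/18
Gamma^x_ij = (G*[ij,x] - F*[ij,y])/(EG - F^2), Gamma^y_ij = (E*[ij,y] - F*[ij,x])/(EG - F^2)
Gamma_xxx = -1941/922, Gamma_xxy = 227/461, Gamma_xyy = 212/1383, Gamma_yxx = 747/1844, Gamma_yxy = -579/922, Gamma_yyy = 840/461
d^2x/dtau^2 = -(Gamma_xxx*(3/2)^2 + 2*Gamma_xxy*(3/2)*(13/8) + Gamma_xyy*(13/8)^2) = 42739/22128
d^2y/dtau^2 = -(Gamma_yxx*(3/2)^2 + 2*Gamma_yxy*(3/2)*(13/8) + Gamma_yyy*(13/8)^2) = -1227/461


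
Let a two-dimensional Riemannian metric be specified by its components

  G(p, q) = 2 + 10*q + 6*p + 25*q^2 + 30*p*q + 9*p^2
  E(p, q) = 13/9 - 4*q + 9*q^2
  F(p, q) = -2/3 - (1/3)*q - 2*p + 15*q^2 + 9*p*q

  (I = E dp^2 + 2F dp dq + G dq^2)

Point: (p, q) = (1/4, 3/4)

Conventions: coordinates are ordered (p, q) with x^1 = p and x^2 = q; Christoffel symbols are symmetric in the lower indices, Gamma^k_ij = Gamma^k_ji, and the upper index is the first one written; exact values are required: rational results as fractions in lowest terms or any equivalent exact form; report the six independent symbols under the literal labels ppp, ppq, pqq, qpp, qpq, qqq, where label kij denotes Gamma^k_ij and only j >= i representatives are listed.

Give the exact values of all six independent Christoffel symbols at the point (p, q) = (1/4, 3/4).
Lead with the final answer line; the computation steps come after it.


Answer: Gamma_ppp = 0, Gamma_ppq = 684/4861, Gamma_pqq = 1140/4861, Gamma_qpp = 0, Gamma_qpq = 2376/4861, Gamma_qqq = 3960/4861

E = 505/144, F = 209/24, G = 125/4 at the point
E_p = 0, E_q = 19/2, F_p = 19/4, F_q = 293/12, G_p = 33, G_q = 55
EG - F^2 = 4861/144;  g^inv = (144/4861) * [[125/4, -209/24], [-209/24, 505/144]]
first-kind symbols [ij,l] = (1/2)(d_i g_jl + d_j g_il - d_l g_ij): [pp,p] = E_p/2 = 0, [pp,q] = F_p - E_q/2 = 0, [pq,p] = E_q/2 = 19/4, [pq,q] = G_p/2 = 33/2, [qq,p] = F_q - G_p/2 = 95/12, [qq,q] = G_q/2 = 55/2
Gamma^p_ij = (G*[ij,p] - F*[ij,q])/(EG - F^2), Gamma^q_ij = (E*[ij,q] - F*[ij,p])/(EG - F^2)


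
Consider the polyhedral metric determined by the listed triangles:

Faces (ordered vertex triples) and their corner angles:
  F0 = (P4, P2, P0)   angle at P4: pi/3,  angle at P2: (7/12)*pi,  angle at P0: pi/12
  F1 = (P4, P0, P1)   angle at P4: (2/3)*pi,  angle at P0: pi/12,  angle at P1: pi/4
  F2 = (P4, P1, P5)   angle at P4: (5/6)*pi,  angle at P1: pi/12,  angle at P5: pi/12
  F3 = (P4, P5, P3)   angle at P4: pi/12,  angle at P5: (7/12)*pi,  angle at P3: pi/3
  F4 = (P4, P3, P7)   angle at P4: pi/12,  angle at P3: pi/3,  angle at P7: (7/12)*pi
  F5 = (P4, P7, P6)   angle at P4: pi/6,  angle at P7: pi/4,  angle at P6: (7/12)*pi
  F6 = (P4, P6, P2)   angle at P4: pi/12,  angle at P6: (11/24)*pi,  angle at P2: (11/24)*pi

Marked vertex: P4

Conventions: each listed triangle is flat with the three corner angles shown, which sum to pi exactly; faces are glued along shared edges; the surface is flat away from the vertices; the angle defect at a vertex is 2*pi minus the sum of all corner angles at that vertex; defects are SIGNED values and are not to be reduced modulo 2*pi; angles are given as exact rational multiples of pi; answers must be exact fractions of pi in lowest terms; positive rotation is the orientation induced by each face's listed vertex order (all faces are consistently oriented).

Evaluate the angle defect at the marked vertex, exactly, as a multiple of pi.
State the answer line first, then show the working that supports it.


Answer: defect(P4) = -pi/4

Sum of corner angles at P4: (9/4)*pi
defect = 2*pi - (9/4)*pi


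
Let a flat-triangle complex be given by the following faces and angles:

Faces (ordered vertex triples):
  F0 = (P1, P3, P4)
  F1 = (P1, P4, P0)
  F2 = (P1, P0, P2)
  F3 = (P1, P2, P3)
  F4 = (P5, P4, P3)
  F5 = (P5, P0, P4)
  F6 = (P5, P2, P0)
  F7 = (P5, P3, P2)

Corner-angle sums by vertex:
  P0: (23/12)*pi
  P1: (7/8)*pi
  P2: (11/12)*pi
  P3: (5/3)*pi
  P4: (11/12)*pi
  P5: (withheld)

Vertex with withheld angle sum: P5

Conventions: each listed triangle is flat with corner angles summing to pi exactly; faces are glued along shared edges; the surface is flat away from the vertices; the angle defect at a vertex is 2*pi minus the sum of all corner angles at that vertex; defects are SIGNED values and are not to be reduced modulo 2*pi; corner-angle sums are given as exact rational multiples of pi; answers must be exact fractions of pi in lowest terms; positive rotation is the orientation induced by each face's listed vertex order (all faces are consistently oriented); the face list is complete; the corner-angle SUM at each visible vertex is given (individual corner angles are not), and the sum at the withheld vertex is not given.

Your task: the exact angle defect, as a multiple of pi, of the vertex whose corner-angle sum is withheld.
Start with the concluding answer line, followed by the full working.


Answer: defect(P5) = (7/24)*pi

V = 6, E = 12, F = 8; chi = V - E + F = 2
Gauss-Bonnet: total defect = 2*pi*chi = 4*pi; visible defects sum to (89/24)*pi


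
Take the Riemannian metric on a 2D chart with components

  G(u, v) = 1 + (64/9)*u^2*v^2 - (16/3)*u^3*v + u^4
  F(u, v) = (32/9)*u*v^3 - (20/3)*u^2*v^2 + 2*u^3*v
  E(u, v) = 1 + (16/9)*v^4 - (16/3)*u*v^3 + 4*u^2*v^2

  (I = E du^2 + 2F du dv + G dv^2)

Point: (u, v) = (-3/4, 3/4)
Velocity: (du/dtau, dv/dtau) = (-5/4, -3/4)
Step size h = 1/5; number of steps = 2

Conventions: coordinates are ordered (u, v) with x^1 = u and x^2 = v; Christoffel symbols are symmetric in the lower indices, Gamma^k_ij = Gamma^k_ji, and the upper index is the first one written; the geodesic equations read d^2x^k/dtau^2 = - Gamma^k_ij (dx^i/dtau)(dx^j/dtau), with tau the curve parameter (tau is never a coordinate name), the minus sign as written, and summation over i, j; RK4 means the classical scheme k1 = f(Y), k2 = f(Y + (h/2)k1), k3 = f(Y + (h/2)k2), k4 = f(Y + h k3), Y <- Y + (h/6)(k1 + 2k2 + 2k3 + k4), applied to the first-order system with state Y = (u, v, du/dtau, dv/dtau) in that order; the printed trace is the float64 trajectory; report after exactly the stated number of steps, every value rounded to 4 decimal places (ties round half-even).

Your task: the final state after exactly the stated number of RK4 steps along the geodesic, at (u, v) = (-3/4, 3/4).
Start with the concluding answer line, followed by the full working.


Answer: u = -1.2908, v = 0.5050, du/dtau = -1.4284, dv/dtau = -0.4854

f(Y) = (du/dtau, dv/dtau, -Gamma^u_ij Y'^i Y'^j, -Gamma^v_ij Y'^i Y'^j) with the Gammas evaluated at the stage position; h = 0.200000; intermediate values shown to 6 dp
step 0: u = -0.7500, v = 0.7500, du/dtau = -1.2500, dv/dtau = -0.7500
step 1:
  k1: at (u, v) = (-0.750000, 0.750000), (du/dtau, dv/dtau) = (-1.250000, -0.750000); Gamma_uuu = -0.320713, Gamma_uuv = 0.748330, Gamma_uvv = -0.427617, Gamma_vuu = 0.352784, Gamma_vuv = -0.823163, Gamma_vvv = 0.470379; k1 = (-1.250000, -0.750000, -0.661470, 0.727617)
  k2: at (u, v) = (-0.875000, 0.675000), (du/dtau, dv/dtau) = (-1.316147, -0.677238); Gamma_uuu = -0.249512, Gamma_uuv = 0.656123, Gamma_uvv = -0.431255, Gamma_vuu = 0.326492, Gamma_vuv = -0.858554, Gamma_vvv = 0.564308; k2 = (-1.316147, -0.677238, -0.539654, 0.706151)
  k3: at (u, v) = (-0.881615, 0.682276), (du/dtau, dv/dtau) = (-1.303965, -0.679385); Gamma_uuu = -0.248945, Gamma_uuv = 0.653606, Gamma_uvv = -0.428905, Gamma_vuu = 0.325059, Gamma_vuv = -0.853443, Gamma_vvv = 0.560041; k3 = (-1.303965, -0.679385, -0.536796, 0.700919)
  k4: at (u, v) = (-1.010793, 0.614123), (du/dtau, dv/dtau) = (-1.357359, -0.609816); Gamma_uuu = -0.191136, Gamma_uuv = 0.569441, Gamma_uvv = -0.419458, Gamma_vuu = 0.293332, Gamma_vuv = -0.873909, Gamma_vvv = 0.643732; k4 = (-1.357359, -0.609816, -0.434558, 0.666907)
  Y <- Y + (h/6)(k1 + 2k2 + 2k3 + k4): u = -1.0116, v = 0.6142, du/dtau = -1.3583, dv/dtau = -0.6097
step 2:
  k1: at (u, v) = (-1.011586, 0.614231), (du/dtau, dv/dtau) = (-1.358298, -0.609711); Gamma_uuu = -0.190947, Gamma_uuv = 0.569069, Gamma_uvv = -0.419297, Gamma_vuu = 0.293161, Gamma_vuv = -0.873693, Gamma_vvv = 0.643749; k1 = (-1.358298, -0.609711, -0.434406, 0.666945)
  k2: at (u, v) = (-1.147416, 0.553260), (du/dtau, dv/dtau) = (-1.401738, -0.543017); Gamma_uuu = -0.144232, Gamma_uuv = 0.491436, Gamma_uvv = -0.398835, Gamma_vuu = 0.258710, Gamma_vuv = -0.881489, Gamma_vvv = 0.715390; k2 = (-1.401738, -0.543017, -0.347129, 0.622645)
  k3: at (u, v) = (-1.151760, 0.559930), (du/dtau, dv/dtau) = (-1.393011, -0.547447); Gamma_uuu = -0.144926, Gamma_uuv = 0.491344, Gamma_uvv = -0.397479, Gamma_vuu = 0.258507, Gamma_vuv = -0.876418, Gamma_vvv = 0.708990; k3 = (-1.393011, -0.547447, -0.349047, 0.622601)
  k4: at (u, v) = (-1.290188, 0.504742), (du/dtau, dv/dtau) = (-1.428107, -0.485191); Gamma_uuu = -0.108598, Gamma_uuv = 0.422390, Gamma_uvv = -0.370123, Gamma_vuu = 0.224930, Gamma_vuv = -0.874857, Gamma_vvv = 0.766601; k4 = (-1.428107, -0.485191, -0.276736, 0.573177)
  Y <- Y + (h/6)(k1 + 2k2 + 2k3 + k4): u = -1.2908, v = 0.5050, du/dtau = -1.4284, dv/dtau = -0.4854


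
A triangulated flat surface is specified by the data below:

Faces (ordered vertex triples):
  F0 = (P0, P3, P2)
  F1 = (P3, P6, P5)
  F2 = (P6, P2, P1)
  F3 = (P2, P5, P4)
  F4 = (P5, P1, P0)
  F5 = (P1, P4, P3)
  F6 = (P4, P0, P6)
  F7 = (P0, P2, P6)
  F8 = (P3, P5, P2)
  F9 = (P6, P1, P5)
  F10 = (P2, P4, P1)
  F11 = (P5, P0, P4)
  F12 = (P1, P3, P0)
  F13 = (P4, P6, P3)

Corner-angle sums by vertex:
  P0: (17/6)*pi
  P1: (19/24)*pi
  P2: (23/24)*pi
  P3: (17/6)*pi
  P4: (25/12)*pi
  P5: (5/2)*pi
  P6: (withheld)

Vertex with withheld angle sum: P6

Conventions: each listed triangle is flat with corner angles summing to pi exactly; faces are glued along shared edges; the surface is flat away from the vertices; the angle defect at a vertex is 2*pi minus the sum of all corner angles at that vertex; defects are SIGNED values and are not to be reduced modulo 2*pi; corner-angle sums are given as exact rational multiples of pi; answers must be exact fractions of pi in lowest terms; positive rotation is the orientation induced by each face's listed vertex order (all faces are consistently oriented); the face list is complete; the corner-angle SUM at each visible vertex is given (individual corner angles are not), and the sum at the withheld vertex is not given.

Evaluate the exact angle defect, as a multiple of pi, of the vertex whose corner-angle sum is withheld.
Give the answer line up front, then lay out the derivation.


Answer: defect(P6) = 0

V = 7, E = 21, F = 14; chi = V - E + F = 0
Gauss-Bonnet: total defect = 2*pi*chi = 0; visible defects sum to 0


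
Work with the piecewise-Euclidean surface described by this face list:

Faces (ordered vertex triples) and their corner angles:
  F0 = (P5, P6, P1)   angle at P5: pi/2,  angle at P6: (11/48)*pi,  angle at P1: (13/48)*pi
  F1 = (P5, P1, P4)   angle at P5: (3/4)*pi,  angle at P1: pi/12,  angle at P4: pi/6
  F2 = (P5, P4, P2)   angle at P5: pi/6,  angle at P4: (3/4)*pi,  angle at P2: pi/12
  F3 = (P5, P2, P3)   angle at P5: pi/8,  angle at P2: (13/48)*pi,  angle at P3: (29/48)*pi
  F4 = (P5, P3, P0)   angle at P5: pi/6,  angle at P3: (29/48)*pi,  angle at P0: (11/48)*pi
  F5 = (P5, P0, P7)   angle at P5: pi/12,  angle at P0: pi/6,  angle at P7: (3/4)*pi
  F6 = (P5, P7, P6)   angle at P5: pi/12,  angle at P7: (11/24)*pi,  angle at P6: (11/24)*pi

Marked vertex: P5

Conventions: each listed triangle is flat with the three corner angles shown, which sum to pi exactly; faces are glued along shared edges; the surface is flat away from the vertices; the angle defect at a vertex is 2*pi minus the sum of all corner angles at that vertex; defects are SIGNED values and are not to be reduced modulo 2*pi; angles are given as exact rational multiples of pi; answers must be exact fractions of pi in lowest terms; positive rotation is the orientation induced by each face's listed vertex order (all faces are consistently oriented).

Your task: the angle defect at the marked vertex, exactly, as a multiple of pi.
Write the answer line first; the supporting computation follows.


Answer: defect(P5) = pi/8

Sum of corner angles at P5: (15/8)*pi
defect = 2*pi - (15/8)*pi


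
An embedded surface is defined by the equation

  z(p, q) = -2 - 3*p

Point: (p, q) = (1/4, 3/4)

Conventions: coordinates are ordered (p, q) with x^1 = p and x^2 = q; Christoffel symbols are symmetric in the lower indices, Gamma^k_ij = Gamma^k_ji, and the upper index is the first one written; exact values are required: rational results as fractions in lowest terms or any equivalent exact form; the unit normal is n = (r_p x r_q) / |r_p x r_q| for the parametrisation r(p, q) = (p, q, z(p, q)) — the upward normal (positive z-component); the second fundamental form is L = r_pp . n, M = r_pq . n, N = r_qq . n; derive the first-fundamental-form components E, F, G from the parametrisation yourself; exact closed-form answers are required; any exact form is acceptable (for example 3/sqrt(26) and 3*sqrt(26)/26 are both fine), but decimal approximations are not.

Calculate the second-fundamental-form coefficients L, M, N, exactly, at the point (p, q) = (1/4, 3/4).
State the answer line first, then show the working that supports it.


Answer: L = 0, M = 0, N = 0

z_p = -3, z_q = 0, z_pp = 0, z_pq = 0, z_qq = 0
E = 10, F = 0, G = 1; answer radicand W^2 = 10
unnormalised second-form numerators: l = 0, m = 0, n = 0; L = l/sqrt(10), and similarly M = m/sqrt(W^2), N = n/sqrt(W^2)


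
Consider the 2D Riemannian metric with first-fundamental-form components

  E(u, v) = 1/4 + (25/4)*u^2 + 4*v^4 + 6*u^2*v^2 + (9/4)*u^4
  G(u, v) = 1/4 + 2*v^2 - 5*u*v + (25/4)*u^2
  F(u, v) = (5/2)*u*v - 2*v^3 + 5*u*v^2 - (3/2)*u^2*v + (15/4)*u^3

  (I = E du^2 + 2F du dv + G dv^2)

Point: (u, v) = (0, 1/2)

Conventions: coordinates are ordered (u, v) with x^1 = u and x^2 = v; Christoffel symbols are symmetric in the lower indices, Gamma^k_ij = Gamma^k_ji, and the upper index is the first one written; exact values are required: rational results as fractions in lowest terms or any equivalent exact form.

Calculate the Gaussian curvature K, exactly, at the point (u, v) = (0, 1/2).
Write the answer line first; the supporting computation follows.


Answer: K = -316/25

E = 1/2, F = -1/4, G = 3/4, EG - F^2 = 5/16 at the point
E_u = 0, E_v = 2, F_u = 5/2, F_v = -3/2, G_u = -5/2, G_v = 2
E_vv = 12, F_uv = 15/2, G_uu = 25/2
Evaluate Brioschi's two determinant matrices M1, M2 and divide by (EG - F^2)^2.
M1 = [[-E_vv/2 + F_uv - G_uu/2, E_u/2, F_u - E_v/2], [F_v - G_u/2, E, F], [G_v/2, F, G]] = [[-19/4, 0, 3/2], [-1/4, 1/2, -1/4], [1, -1/4, 3/4]]; det M1 = -137/64
M2 = [[0, E_v/2, G_u/2], [E_v/2, E, F], [G_u/2, F, G]] = [[0, 1, -5/4], [1, 1/2, -1/4], [-5/4, -1/4, 3/4]]; det M2 = -29/32
det M1 - det M2 = -79/64; K = -79/64 / (5/16)^2 = -316/25


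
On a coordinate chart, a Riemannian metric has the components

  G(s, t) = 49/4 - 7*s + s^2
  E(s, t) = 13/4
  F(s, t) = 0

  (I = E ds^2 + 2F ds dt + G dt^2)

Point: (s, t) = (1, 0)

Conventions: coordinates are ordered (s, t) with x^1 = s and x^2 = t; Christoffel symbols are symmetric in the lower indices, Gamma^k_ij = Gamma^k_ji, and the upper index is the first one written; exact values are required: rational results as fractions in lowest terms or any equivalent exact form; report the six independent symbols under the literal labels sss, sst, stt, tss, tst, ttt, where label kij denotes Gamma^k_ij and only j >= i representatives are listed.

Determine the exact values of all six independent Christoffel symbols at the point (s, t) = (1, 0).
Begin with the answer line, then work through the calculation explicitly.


Answer: Gamma_sss = 0, Gamma_sst = 0, Gamma_stt = 10/13, Gamma_tss = 0, Gamma_tst = -2/5, Gamma_ttt = 0

E = 13/4, F = 0, G = 25/4 at the point
E_s = 0, E_t = 0, F_s = 0, F_t = 0, G_s = -5, G_t = 0
EG - F^2 = 325/16;  g^inv = (16/325) * [[25/4, 0], [0, 13/4]]
first-kind symbols [ij,l] = (1/2)(d_i g_jl + d_j g_il - d_l g_ij): [ss,s] = E_s/2 = 0, [ss,t] = F_s - E_t/2 = 0, [st,s] = E_t/2 = 0, [st,t] = G_s/2 = -5/2, [tt,s] = F_t - G_s/2 = 5/2, [tt,t] = G_t/2 = 0
Gamma^s_ij = (G*[ij,s] - F*[ij,t])/(EG - F^2), Gamma^t_ij = (E*[ij,t] - F*[ij,s])/(EG - F^2)


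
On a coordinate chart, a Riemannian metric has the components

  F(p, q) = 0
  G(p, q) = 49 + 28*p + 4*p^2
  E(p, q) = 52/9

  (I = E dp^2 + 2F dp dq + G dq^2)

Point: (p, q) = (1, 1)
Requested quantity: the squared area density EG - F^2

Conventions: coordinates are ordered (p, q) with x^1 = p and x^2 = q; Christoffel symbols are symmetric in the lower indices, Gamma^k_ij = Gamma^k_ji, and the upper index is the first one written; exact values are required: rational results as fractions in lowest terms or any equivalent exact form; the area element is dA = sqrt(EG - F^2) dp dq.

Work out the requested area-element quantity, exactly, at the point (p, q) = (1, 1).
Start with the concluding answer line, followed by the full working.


Answer: EG - F^2 = 468

E = 52/9, F = 0, G = 81; EG - F^2 = 468


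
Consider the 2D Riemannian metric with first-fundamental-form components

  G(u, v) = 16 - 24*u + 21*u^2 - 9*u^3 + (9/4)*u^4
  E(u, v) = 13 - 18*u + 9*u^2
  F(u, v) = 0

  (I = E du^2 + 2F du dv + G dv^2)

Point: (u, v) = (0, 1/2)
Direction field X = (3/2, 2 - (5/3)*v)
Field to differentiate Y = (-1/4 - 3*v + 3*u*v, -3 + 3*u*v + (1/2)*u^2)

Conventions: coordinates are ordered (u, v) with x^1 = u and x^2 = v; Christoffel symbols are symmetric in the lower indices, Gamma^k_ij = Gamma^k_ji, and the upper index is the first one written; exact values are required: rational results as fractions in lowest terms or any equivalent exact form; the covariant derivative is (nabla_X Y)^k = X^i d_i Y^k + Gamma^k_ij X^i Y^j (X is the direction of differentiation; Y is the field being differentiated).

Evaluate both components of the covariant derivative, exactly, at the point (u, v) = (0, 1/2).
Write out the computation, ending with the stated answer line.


E = 13, F = 0, G = 16 at the point
E_u = -18, E_v = 0, F_u = 0, F_v = 0, G_u = -24, G_v = 0
EG - F^2 = 208;  g^inv = (1/208) * [[16, 0], [0, 13]]
first-kind symbols [ij,l] = (1/2)(d_i g_jl + d_j g_il - d_l g_ij): [uu,u] = E_u/2 = -9, [uu,v] = F_u - E_v/2 = 0, [uv,u] = E_v/2 = 0, [uv,v] = G_u/2 = -12, [vv,u] = F_v - G_u/2 = 12, [vv,v] = G_v/2 = 0
Gamma^u_ij = (G*[ij,u] - F*[ij,v])/(EG - F^2), Gamma^v_ij = (E*[ij,v] - F*[ij,u])/(EG - F^2)
Gamma_uuu = -9/13, Gamma_uuv = 0, Gamma_uvv = 12/13, Gamma_vuu = 0, Gamma_vuv = -3/4, Gamma_vvv = 0
X = (3/2, 7/6), Y = (-7/4, -3) at the point

Answer: (nabla_X Y)^u = -277/104, (nabla_X Y)^v = 229/32


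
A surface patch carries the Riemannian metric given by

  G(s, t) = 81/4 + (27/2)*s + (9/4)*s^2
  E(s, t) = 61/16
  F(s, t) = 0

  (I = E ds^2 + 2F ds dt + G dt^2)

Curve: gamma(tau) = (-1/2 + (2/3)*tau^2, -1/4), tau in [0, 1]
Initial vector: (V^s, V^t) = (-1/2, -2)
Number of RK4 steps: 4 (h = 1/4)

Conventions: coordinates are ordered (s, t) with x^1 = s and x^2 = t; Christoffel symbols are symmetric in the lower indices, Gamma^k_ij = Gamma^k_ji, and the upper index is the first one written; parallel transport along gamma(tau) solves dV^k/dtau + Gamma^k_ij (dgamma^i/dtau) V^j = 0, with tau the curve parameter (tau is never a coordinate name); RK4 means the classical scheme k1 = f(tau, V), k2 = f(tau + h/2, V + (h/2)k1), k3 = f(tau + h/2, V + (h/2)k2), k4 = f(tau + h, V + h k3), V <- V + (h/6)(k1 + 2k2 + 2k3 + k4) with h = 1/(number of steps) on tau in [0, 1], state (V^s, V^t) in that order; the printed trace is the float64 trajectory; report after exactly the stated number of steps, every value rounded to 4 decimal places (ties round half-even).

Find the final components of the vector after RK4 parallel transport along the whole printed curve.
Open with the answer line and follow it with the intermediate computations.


Answer: V^s = -0.5000, V^t = -1.5789

gamma'(tau) = ((4/3)*tau, 0); f(tau, V)^k = -Gamma^k_ij(gamma(tau)) gamma'^i(tau) V^j; h = 1/4; intermediate values shown to 6 dp
curve data and Christoffel symbols at the stage parameters:
  tau = 0.000000: gamma = (-0.500000, -0.250000), gamma' = (0.000000, 0.000000); Gamma_sss = 0.000000, Gamma_sst = 0.000000, Gamma_stt = -1.475410, Gamma_tss = 0.000000, Gamma_tst = 0.400000, Gamma_ttt = 0.000000
  tau = 0.125000: gamma = (-0.489583, -0.250000), gamma' = (0.166667, 0.000000); Gamma_sss = 0.000000, Gamma_sst = 0.000000, Gamma_stt = -1.481557, Gamma_tss = 0.000000, Gamma_tst = 0.398340, Gamma_ttt = 0.000000
  tau = 0.250000: gamma = (-0.458333, -0.250000), gamma' = (0.333333, 0.000000); Gamma_sss = 0.000000, Gamma_sst = 0.000000, Gamma_stt = -1.500000, Gamma_tss = 0.000000, Gamma_tst = 0.393443, Gamma_ttt = 0.000000
  tau = 0.375000: gamma = (-0.406250, -0.250000), gamma' = (0.500000, 0.000000); Gamma_sss = 0.000000, Gamma_sst = 0.000000, Gamma_stt = -1.530738, Gamma_tss = 0.000000, Gamma_tst = 0.385542, Gamma_ttt = 0.000000
  tau = 0.500000: gamma = (-0.333333, -0.250000), gamma' = (0.666667, 0.000000); Gamma_sss = 0.000000, Gamma_sst = 0.000000, Gamma_stt = -1.573770, Gamma_tss = 0.000000, Gamma_tst = 0.375000, Gamma_ttt = 0.000000
  tau = 0.625000: gamma = (-0.239583, -0.250000), gamma' = (0.833333, 0.000000); Gamma_sss = 0.000000, Gamma_sst = 0.000000, Gamma_stt = -1.629098, Gamma_tss = 0.000000, Gamma_tst = 0.362264, Gamma_ttt = 0.000000
  tau = 0.750000: gamma = (-0.125000, -0.250000), gamma' = (1.000000, 0.000000); Gamma_sss = 0.000000, Gamma_sst = 0.000000, Gamma_stt = -1.696721, Gamma_tss = 0.000000, Gamma_tst = 0.347826, Gamma_ttt = 0.000000
  tau = 0.875000: gamma = (0.010417, -0.250000), gamma' = (1.166667, 0.000000); Gamma_sss = 0.000000, Gamma_sst = 0.000000, Gamma_stt = -1.776639, Gamma_tss = 0.000000, Gamma_tst = 0.332180, Gamma_ttt = 0.000000
  tau = 1.000000: gamma = (0.166667, -0.250000), gamma' = (1.333333, 0.000000); Gamma_sss = 0.000000, Gamma_sst = 0.000000, Gamma_stt = -1.868852, Gamma_tss = 0.000000, Gamma_tst = 0.315789, Gamma_ttt = 0.000000
step 0: V^s = -0.5000, V^t = -2.0000
step 1: k1 = (0.000000, 0.000000), k2 = (0.000000, 0.132780), k3 = (0.000000, 0.131678), k4 = (0.000000, 0.257978); V <- V + (h/6)(k1 + 2k2 + 2k3 + k4): V^s = -0.5000, V^t = -1.9672
step 2: k1 = (0.000000, 0.257995), k2 = (0.000000, 0.373005), k3 = (0.000000, 0.370234), k4 = (0.000000, 0.468664); V <- V + (h/6)(k1 + 2k2 + 2k3 + k4): V^s = -0.5000, V^t = -1.8750
step 3: k1 = (0.000000, 0.468750), k2 = (0.000000, 0.548349), k3 = (0.000000, 0.545345), k4 = (0.000000, 0.604752); V <- V + (h/6)(k1 + 2k2 + 2k3 + k4): V^s = -0.5000, V^t = -1.7391
step 4: k1 = (0.000000, 0.604914), k2 = (0.000000, 0.644684), k3 = (0.000000, 0.642757), k4 = (0.000000, 0.664606); V <- V + (h/6)(k1 + 2k2 + 2k3 + k4): V^s = -0.5000, V^t = -1.5789


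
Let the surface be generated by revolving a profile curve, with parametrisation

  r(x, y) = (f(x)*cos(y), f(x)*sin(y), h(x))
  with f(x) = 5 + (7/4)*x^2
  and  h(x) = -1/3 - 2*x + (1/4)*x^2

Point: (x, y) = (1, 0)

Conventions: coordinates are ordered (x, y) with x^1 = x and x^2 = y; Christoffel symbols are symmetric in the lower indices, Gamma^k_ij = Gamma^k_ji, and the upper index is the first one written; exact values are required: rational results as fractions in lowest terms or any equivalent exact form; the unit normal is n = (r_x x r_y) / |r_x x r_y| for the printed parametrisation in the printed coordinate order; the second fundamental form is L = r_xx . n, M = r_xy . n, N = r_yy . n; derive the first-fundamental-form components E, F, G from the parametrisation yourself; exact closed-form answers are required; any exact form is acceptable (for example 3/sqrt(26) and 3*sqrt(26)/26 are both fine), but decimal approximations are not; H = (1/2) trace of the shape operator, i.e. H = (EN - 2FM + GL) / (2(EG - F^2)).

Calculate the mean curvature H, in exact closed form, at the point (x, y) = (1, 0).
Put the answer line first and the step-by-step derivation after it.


Answer: H = 34*sqrt(58)/7569

f = 27/4, f' = 7/2, f'' = 7/2, h' = -3/2, h'' = 1/2
E = 29/2, F = 0, G = 729/16; answer radicand W^2 = 29/2
unnormalised second-form numerators: l = 7, m = 0, n = -81/8; L = l/sqrt(29/2), and similarly M = m/sqrt(W^2), N = n/sqrt(W^2)
H = (E*n - 2*F*m + G*l) / (2*(EG - F^2)*sqrt(W^2)); E*n - 2*F*m + G*l = 1377/8, EG - F^2 = 21141/32, so H = (34/261)/sqrt(29/2)


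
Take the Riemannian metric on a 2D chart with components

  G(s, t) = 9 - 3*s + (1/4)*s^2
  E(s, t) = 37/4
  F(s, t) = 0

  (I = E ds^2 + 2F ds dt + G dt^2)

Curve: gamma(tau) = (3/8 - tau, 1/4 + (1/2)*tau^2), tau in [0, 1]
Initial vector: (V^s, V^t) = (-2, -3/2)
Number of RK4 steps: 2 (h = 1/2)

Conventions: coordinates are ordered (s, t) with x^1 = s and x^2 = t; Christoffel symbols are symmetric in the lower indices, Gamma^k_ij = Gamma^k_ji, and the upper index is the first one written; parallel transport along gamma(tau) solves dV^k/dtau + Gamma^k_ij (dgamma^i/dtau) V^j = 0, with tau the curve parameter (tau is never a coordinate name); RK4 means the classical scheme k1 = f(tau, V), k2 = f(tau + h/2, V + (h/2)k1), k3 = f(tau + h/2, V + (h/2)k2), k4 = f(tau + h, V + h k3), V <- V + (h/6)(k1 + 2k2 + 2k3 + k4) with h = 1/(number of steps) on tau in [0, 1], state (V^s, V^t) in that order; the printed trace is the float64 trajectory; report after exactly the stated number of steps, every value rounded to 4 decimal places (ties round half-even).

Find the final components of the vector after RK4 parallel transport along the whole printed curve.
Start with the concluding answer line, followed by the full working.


Answer: V^s = -1.8794, V^t = -1.4201

gamma'(tau) = (-1, tau); f(tau, V)^k = -Gamma^k_ij(gamma(tau)) gamma'^i(tau) V^j; h = 1/2; intermediate values shown to 6 dp
curve data and Christoffel symbols at the stage parameters:
  tau = 0.000000: gamma = (0.375000, 0.250000), gamma' = (-1.000000, 0.000000); Gamma_sss = 0.000000, Gamma_sst = 0.000000, Gamma_stt = 0.152027, Gamma_tss = 0.000000, Gamma_tst = -0.177778, Gamma_ttt = 0.000000
  tau = 0.250000: gamma = (0.125000, 0.281250), gamma' = (-1.000000, 0.250000); Gamma_sss = 0.000000, Gamma_sst = 0.000000, Gamma_stt = 0.158784, Gamma_tss = 0.000000, Gamma_tst = -0.170213, Gamma_ttt = 0.000000
  tau = 0.500000: gamma = (-0.125000, 0.375000), gamma' = (-1.000000, 0.500000); Gamma_sss = 0.000000, Gamma_sst = 0.000000, Gamma_stt = 0.165541, Gamma_tss = 0.000000, Gamma_tst = -0.163265, Gamma_ttt = 0.000000
  tau = 0.750000: gamma = (-0.375000, 0.531250), gamma' = (-1.000000, 0.750000); Gamma_sss = 0.000000, Gamma_sst = 0.000000, Gamma_stt = 0.172297, Gamma_tss = 0.000000, Gamma_tst = -0.156863, Gamma_ttt = 0.000000
  tau = 1.000000: gamma = (-0.625000, 0.750000), gamma' = (-1.000000, 1.000000); Gamma_sss = 0.000000, Gamma_sst = 0.000000, Gamma_stt = 0.179054, Gamma_tss = 0.000000, Gamma_tst = -0.150943, Gamma_ttt = 0.000000
step 0: V^s = -2.0000, V^t = -1.5000
step 1: k1 = (0.000000, 0.266667), k2 = (0.056898, 0.158865), k3 = (0.057967, 0.164058), k4 = (0.117366, 0.070606); V <- V + (h/6)(k1 + 2k2 + 2k3 + k4): V^s = -1.9711, V^t = -1.4181
step 2: k1 = (0.117374, 0.070618), k2 = (0.180966, -0.008765), k3 = (0.183531, -0.003782), k4 = (0.254250, -0.069335); V <- V + (h/6)(k1 + 2k2 + 2k3 + k4): V^s = -1.8794, V^t = -1.4201


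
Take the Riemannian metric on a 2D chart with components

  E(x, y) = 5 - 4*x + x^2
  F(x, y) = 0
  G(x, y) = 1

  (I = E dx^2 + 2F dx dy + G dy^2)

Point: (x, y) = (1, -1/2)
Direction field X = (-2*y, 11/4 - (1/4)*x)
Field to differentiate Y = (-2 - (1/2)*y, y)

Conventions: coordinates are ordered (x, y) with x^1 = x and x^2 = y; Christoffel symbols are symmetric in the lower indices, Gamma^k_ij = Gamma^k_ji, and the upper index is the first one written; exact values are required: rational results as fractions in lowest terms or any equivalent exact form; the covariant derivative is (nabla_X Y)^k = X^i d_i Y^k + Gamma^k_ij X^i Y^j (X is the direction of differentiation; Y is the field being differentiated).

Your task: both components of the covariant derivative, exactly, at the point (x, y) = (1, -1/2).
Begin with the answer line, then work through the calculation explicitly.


Answer: (nabla_X Y)^x = -3/8, (nabla_X Y)^y = 5/2

E = 2, F = 0, G = 1 at the point
E_x = -2, E_y = 0, F_x = 0, F_y = 0, G_x = 0, G_y = 0
EG - F^2 = 2;  g^inv = (1/2) * [[1, 0], [0, 2]]
first-kind symbols [ij,l] = (1/2)(d_i g_jl + d_j g_il - d_l g_ij): [xx,x] = E_x/2 = -1, [xx,y] = F_x - E_y/2 = 0, [xy,x] = E_y/2 = 0, [xy,y] = G_x/2 = 0, [yy,x] = F_y - G_x/2 = 0, [yy,y] = G_y/2 = 0
Gamma^x_ij = (G*[ij,x] - F*[ij,y])/(EG - F^2), Gamma^y_ij = (E*[ij,y] - F*[ij,x])/(EG - F^2)
Gamma_xxx = -1/2, Gamma_xxy = 0, Gamma_xyy = 0, Gamma_yxx = 0, Gamma_yxy = 0, Gamma_yyy = 0
X = (1, 5/2), Y = (-7/4, -1/2) at the point
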